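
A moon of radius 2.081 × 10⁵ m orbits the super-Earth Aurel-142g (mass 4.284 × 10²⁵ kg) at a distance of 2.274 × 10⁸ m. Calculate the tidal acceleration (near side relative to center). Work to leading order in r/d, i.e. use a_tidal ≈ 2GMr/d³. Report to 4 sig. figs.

1.012 × 10⁻⁴ m/s²

Δg = 2GMr/d³
   = 2 × (6.674 × 10⁻¹¹) × (4.284 × 10²⁵) × (2.081 × 10⁵) / (2.274 × 10⁸)³
   = 1.012 × 10⁻⁴ m/s²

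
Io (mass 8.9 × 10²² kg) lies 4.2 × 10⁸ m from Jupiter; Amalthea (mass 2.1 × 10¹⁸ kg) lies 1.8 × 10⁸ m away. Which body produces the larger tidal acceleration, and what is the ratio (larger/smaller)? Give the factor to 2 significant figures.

The tide-raising term goes as M/d³ (the gradient of a 1/d² field).
Io: (8.9 × 10²²) / (4.2 × 10⁸)³ = 1.201 × 10⁻³
Amalthea: (2.1 × 10¹⁸) / (1.8 × 10⁸)³ = 3.601 × 10⁻⁷
Ratio (larger/smaller) = 3300

Io, by a factor of ≈ 3300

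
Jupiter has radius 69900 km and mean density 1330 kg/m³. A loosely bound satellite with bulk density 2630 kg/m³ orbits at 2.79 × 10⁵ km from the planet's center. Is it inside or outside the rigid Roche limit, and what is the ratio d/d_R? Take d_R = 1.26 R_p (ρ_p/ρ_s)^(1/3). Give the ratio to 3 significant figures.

outside; d/d_R ≈ 3.98

d_R = 1.26 × (69900 km) × (1330/2630)^(1/3) = 70170 km
d/d_R = (2.79 × 10⁵) / (70170) = 3.98
Since d/d_R > 1, the body is outside the Roche limit.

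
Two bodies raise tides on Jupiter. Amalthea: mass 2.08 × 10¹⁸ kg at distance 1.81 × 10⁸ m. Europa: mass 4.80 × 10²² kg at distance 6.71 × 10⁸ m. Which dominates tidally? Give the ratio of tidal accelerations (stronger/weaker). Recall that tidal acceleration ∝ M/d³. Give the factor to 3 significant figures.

Tidal acceleration ∝ M/d³, so compare M/d³ for each.
Amalthea: (2.08 × 10¹⁸) / (1.81 × 10⁸)³ = 3.508 × 10⁻⁷
Europa: (4.80 × 10²²) / (6.71 × 10⁸)³ = 1.589 × 10⁻⁴
Ratio (larger/smaller) = 453

Europa, by a factor of ≈ 453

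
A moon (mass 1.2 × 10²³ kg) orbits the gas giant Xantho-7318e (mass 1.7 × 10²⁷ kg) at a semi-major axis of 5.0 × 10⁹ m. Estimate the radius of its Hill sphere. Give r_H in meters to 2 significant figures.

r_H ≈ a (m/3M)^(1/3)
    = (5.0 × 10⁹) × (1.2 × 10²³ / (3 × 1.7 × 10²⁷))^(1/3)
    = 1.4 × 10⁸ m

1.4 × 10⁸ m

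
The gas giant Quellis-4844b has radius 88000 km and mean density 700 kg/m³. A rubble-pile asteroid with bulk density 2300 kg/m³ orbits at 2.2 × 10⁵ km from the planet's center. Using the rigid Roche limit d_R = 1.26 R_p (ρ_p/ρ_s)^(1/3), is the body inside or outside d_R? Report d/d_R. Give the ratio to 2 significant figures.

outside; d/d_R ≈ 2.9

d_R = 1.26 × (88000 km) × (700/2300)^(1/3) = 74580 km
d/d_R = (2.2 × 10⁵) / (74580) = 2.9
Since d/d_R > 1, the body is outside the Roche limit.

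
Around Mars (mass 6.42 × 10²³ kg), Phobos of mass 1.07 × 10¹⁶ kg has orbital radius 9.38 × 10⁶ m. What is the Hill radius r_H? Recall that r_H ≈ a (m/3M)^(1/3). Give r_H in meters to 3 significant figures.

r_H ≈ a (m/3M)^(1/3)
    = (9.38 × 10⁶) × (1.07 × 10¹⁶ / (3 × 6.42 × 10²³))^(1/3)
    = 1.66 × 10⁴ m

1.66 × 10⁴ m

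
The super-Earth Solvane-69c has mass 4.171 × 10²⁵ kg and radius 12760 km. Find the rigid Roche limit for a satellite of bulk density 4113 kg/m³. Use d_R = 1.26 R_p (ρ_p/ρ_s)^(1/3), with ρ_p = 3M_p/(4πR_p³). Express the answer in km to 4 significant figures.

16920 km

ρ_p = 3M_p/(4πR_p³) = 3 × (4.171 × 10²⁵) / (4π × (1.276 × 10⁷ m)³) = 4793 kg/m³
d_R = 1.26 × 12760 km × (4793/4113)^(1/3)
    = 16920 km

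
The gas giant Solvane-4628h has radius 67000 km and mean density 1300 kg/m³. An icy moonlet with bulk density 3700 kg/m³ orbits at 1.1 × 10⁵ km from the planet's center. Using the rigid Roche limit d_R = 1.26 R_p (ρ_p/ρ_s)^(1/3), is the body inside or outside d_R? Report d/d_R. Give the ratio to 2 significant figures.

d_R = 1.26 × (67000 km) × (1300/3700)^(1/3) = 59570 km
d/d_R = (1.1 × 10⁵) / (59570) = 1.8
Since d/d_R > 1, the body is outside the Roche limit.

outside; d/d_R ≈ 1.8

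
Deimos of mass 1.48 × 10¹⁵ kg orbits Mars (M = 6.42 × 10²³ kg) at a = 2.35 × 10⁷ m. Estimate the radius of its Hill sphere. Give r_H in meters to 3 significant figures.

2.15 × 10⁴ m

r_H ≈ a (m/3M)^(1/3)
    = (2.35 × 10⁷) × (1.48 × 10¹⁵ / (3 × 6.42 × 10²³))^(1/3)
    = 2.15 × 10⁴ m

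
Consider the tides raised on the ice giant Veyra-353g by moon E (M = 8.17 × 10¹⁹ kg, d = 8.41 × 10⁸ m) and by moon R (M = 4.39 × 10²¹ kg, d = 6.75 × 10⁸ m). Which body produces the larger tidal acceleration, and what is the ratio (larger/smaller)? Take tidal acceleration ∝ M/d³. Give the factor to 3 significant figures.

Moon R, by a factor of ≈ 104

Tidal acceleration ∝ M/d³, so compare M/d³ for each.
Moon E: (8.17 × 10¹⁹) / (8.41 × 10⁸)³ = 1.374 × 10⁻⁷
Moon R: (4.39 × 10²¹) / (6.75 × 10⁸)³ = 1.427 × 10⁻⁵
Ratio (larger/smaller) = 104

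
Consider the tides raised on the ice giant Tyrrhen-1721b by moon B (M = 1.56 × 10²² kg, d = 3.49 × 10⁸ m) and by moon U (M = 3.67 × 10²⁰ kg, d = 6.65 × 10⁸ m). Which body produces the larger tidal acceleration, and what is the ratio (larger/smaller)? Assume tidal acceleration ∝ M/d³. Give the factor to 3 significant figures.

Moon B, by a factor of ≈ 294

Compare M/d³ for the two perturbers:
Moon B: (1.56 × 10²²) / (3.49 × 10⁸)³ = 3.670 × 10⁻⁴
Moon U: (3.67 × 10²⁰) / (6.65 × 10⁸)³ = 1.248 × 10⁻⁶
Ratio (larger/smaller) = 294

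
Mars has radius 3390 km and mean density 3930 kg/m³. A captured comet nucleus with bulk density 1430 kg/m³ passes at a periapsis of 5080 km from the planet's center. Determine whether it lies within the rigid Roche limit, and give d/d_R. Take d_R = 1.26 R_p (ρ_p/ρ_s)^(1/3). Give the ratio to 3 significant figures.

inside; d/d_R ≈ 0.849

d_R = 1.26 × (3390 km) × (3930/1430)^(1/3) = 5983 km
d/d_R = (5080) / (5983) = 0.849
Since d/d_R < 1, the body is inside the Roche limit.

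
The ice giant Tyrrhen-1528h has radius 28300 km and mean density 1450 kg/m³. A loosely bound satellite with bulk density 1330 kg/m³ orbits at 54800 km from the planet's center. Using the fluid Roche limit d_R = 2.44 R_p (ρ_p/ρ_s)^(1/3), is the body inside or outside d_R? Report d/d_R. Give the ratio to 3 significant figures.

d_R = 2.44 × (28300 km) × (1450/1330)^(1/3) = 71070 km
d/d_R = (54800) / (71070) = 0.771
Since d/d_R < 1, the body is inside the Roche limit.

inside; d/d_R ≈ 0.771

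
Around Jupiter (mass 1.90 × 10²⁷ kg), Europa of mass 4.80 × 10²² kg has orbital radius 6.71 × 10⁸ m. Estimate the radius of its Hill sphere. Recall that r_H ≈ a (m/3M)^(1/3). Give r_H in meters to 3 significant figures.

r_H ≈ a (m/3M)^(1/3)
    = (6.71 × 10⁸) × (4.80 × 10²² / (3 × 1.90 × 10²⁷))^(1/3)
    = 1.37 × 10⁷ m

1.37 × 10⁷ m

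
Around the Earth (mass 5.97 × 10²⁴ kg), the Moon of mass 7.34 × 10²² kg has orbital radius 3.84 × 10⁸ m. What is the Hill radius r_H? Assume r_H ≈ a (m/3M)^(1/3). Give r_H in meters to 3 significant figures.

6.15 × 10⁷ m

r_H ≈ a (m/3M)^(1/3)
    = (3.84 × 10⁸) × (7.34 × 10²² / (3 × 5.97 × 10²⁴))^(1/3)
    = 6.15 × 10⁷ m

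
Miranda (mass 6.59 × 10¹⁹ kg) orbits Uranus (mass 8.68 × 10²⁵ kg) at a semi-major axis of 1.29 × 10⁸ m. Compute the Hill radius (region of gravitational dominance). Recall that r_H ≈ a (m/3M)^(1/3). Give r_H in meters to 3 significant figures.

r_H ≈ a (m/3M)^(1/3)
    = (1.29 × 10⁸) × (6.59 × 10¹⁹ / (3 × 8.68 × 10²⁵))^(1/3)
    = 8.16 × 10⁵ m

8.16 × 10⁵ m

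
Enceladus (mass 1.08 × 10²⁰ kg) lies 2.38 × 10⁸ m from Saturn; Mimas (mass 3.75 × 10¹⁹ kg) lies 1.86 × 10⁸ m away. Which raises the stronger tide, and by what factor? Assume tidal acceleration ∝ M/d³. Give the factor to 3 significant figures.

Enceladus, by a factor of ≈ 1.37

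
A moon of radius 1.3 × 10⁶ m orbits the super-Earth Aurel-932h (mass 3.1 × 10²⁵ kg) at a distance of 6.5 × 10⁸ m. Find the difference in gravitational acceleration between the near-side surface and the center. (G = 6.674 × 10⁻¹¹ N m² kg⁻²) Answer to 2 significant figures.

Differencing GM/(d−r)² and GM/d² to first order in r/d gives 2GMr/d³.
a_tidal = 2GMr/d³
        = 2 × (6.674 × 10⁻¹¹) × (3.1 × 10²⁵) × (1.3 × 10⁶) / (6.5 × 10⁸)³
        = 2.0 × 10⁻⁵ m/s²

2.0 × 10⁻⁵ m/s²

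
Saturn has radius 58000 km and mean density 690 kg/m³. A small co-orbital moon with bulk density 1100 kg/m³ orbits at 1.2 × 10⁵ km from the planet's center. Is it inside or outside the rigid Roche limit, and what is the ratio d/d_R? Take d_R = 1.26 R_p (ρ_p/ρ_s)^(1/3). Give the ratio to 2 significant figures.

outside; d/d_R ≈ 1.9

d_R = 1.26 × (58000 km) × (690/1100)^(1/3) = 62560 km
d/d_R = (1.2 × 10⁵) / (62560) = 1.9
Since d/d_R > 1, the body is outside the Roche limit.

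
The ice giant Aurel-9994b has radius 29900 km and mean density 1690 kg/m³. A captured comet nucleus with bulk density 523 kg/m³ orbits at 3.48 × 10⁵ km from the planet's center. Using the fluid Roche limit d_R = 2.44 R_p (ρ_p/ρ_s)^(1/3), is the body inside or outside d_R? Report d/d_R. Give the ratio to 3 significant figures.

outside; d/d_R ≈ 3.23

d_R = 2.44 × (29900 km) × (1690/523)^(1/3) = 1.079 × 10⁵ km
d/d_R = (3.48 × 10⁵) / (1.079 × 10⁵) = 3.23
Since d/d_R > 1, the body is outside the Roche limit.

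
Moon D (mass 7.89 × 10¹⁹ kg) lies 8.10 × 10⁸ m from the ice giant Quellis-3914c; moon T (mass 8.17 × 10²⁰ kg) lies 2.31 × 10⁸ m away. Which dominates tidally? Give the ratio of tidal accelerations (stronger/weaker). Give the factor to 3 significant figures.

Compare M/d³ for the two perturbers:
Moon D: (7.89 × 10¹⁹) / (8.10 × 10⁸)³ = 1.485 × 10⁻⁷
Moon T: (8.17 × 10²⁰) / (2.31 × 10⁸)³ = 6.628 × 10⁻⁵
Ratio (larger/smaller) = 446

Moon T, by a factor of ≈ 446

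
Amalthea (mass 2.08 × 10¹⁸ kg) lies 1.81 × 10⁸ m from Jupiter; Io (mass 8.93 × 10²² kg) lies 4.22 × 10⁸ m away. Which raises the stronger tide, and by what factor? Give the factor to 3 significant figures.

Io, by a factor of ≈ 3390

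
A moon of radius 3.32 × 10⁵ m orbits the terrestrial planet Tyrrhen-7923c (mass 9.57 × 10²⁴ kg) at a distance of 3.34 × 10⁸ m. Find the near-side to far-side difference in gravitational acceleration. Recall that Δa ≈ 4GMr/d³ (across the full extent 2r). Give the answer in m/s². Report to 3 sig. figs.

Differencing GM/(d−r)² and GM/(d+r)² to first order in r/d gives 4GMr/d³.
Δg = 4GMr/d³
   = 4 × (6.674 × 10⁻¹¹) × (9.57 × 10²⁴) × (3.32 × 10⁵) / (3.34 × 10⁸)³
   = 2.28 × 10⁻⁵ m/s²

2.28 × 10⁻⁵ m/s²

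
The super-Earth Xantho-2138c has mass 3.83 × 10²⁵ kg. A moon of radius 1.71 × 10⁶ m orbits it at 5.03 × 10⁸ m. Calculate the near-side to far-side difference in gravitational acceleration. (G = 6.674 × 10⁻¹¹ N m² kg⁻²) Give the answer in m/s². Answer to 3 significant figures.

1.37 × 10⁻⁴ m/s²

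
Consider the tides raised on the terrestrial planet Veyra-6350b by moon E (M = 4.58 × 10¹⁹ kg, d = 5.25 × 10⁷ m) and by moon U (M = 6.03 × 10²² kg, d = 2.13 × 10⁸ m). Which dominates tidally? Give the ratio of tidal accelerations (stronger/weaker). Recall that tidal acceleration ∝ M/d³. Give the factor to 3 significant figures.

Moon U, by a factor of ≈ 19.7

The tide-raising term goes as M/d³ (the gradient of a 1/d² field).
Moon E: (4.58 × 10¹⁹) / (5.25 × 10⁷)³ = 3.165 × 10⁻⁴
Moon U: (6.03 × 10²²) / (2.13 × 10⁸)³ = 6.240 × 10⁻³
Ratio (larger/smaller) = 19.7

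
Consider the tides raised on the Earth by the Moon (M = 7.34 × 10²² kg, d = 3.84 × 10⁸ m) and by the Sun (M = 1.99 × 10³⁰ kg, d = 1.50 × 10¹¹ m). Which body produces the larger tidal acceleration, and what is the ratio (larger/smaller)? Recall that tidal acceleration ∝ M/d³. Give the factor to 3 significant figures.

The Moon, by a factor of ≈ 2.20

Tidal stretch scales as M/d³; compute that for each body.
The Moon: (7.34 × 10²²) / (3.84 × 10⁸)³ = 1.296 × 10⁻³
The Sun: (1.99 × 10³⁰) / (1.50 × 10¹¹)³ = 5.896 × 10⁻⁴
Ratio (larger/smaller) = 2.20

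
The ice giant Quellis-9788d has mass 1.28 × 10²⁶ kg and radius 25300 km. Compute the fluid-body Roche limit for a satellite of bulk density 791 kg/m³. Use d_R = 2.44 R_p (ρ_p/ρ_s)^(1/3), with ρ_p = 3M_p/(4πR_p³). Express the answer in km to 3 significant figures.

82500 km

ρ_p = 3M_p/(4πR_p³) = 3 × (1.28 × 10²⁶) / (4π × (2.53 × 10⁷ m)³) = 1890 kg/m³
d_R = 2.44 × 25300 km × (1890/791)^(1/3)
    = 82500 km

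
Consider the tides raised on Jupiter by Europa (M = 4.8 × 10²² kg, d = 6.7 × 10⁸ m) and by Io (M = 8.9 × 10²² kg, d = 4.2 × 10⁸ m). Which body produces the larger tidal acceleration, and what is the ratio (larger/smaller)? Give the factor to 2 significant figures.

Io, by a factor of ≈ 7.5

Tidal acceleration ∝ M/d³, so compare M/d³ for each.
Europa: (4.8 × 10²²) / (6.7 × 10⁸)³ = 1.596 × 10⁻⁴
Io: (8.9 × 10²²) / (4.2 × 10⁸)³ = 1.201 × 10⁻³
Ratio (larger/smaller) = 7.5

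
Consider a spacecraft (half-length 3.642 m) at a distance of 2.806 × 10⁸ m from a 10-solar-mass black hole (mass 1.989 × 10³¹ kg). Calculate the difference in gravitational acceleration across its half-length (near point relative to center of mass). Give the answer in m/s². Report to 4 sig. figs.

4.377 × 10⁻⁴ m/s²

a_tidal = 2GMr/d³
        = 2 × (6.674 × 10⁻¹¹) × (1.989 × 10³¹) × (3.642) / (2.806 × 10⁸)³
        = 4.377 × 10⁻⁴ m/s²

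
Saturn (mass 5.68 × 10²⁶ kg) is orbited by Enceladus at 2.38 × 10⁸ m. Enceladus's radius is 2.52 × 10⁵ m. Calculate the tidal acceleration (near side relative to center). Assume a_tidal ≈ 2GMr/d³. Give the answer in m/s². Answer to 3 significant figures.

The tidal stretch is the gradient of GM/d² times the body's extent r, hence the 1/d³ dependence.
a_tidal = 2GMr/d³
        = 2 × (6.674 × 10⁻¹¹) × (5.68 × 10²⁶) × (2.52 × 10⁵) / (2.38 × 10⁸)³
        = 1.42 × 10⁻³ m/s²

1.42 × 10⁻³ m/s²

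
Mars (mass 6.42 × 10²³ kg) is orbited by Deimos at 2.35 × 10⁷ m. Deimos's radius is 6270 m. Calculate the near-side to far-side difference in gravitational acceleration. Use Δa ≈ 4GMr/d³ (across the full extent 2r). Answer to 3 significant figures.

Δa = 4GMr/d³
   = 4 × (6.674 × 10⁻¹¹) × (6.42 × 10²³) × (6270) / (2.35 × 10⁷)³
   = 8.28 × 10⁻⁵ m/s²

8.28 × 10⁻⁵ m/s²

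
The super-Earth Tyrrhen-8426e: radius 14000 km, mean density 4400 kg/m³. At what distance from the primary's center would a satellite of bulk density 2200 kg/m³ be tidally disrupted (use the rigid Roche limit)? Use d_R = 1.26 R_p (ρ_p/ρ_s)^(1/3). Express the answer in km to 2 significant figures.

d_R = 1.26 × 14000 km × (4400/2200)^(1/3)
    = 22000 km

22000 km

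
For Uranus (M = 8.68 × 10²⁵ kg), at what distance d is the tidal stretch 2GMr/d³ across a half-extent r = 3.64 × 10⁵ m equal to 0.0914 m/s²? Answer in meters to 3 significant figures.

3.59 × 10⁷ m

2GMr/d³ = a_tidal  ⇒  d = (2GMr / a_tidal)^(1/3)
d = (2 × 6.674×10⁻¹¹ × (8.68 × 10²⁵) × (3.64 × 10⁵) / (0.0914))^(1/3)
  = 3.59 × 10⁷ m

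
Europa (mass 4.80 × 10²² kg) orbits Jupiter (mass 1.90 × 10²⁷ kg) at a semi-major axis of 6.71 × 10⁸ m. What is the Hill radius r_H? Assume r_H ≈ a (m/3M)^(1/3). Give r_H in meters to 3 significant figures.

1.37 × 10⁷ m

r_H ≈ a (m/3M)^(1/3)
    = (6.71 × 10⁸) × (4.80 × 10²² / (3 × 1.90 × 10²⁷))^(1/3)
    = 1.37 × 10⁷ m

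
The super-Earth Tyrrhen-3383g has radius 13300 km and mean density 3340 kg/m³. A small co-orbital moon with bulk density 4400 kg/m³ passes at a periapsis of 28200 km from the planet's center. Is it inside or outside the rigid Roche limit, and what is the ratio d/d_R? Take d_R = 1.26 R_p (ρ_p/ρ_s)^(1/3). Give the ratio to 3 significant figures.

outside; d/d_R ≈ 1.84

d_R = 1.26 × (13300 km) × (3340/4400)^(1/3) = 15290 km
d/d_R = (28200) / (15290) = 1.84
Since d/d_R > 1, the body is outside the Roche limit.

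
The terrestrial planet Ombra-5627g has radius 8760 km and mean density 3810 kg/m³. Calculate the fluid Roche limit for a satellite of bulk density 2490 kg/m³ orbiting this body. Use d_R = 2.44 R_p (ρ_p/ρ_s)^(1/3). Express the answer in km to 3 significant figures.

d_R = 2.44 × 8760 km × (3810/2490)^(1/3)
    = 24600 km

24600 km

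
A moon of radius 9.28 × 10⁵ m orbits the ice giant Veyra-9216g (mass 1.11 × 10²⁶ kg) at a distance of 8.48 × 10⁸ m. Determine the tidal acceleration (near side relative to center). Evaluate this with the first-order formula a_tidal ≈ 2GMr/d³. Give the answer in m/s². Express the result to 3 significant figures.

2.25 × 10⁻⁵ m/s²

a_tidal = 2GMr/d³
        = 2 × (6.674 × 10⁻¹¹) × (1.11 × 10²⁶) × (9.28 × 10⁵) / (8.48 × 10⁸)³
        = 2.25 × 10⁻⁵ m/s²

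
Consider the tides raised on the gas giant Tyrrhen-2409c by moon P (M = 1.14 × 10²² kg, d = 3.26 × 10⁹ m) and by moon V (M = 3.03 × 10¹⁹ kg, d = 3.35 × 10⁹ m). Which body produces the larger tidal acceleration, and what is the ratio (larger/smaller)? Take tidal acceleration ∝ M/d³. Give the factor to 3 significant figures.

Moon P, by a factor of ≈ 408

Compare M/d³ for the two perturbers:
Moon P: (1.14 × 10²²) / (3.26 × 10⁹)³ = 3.290 × 10⁻⁷
Moon V: (3.03 × 10¹⁹) / (3.35 × 10⁹)³ = 8.060 × 10⁻¹⁰
Ratio (larger/smaller) = 408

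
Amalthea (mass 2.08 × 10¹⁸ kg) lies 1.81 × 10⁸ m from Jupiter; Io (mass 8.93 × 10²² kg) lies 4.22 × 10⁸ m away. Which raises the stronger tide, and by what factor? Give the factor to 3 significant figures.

Io, by a factor of ≈ 3390

The tide-raising term goes as M/d³ (the gradient of a 1/d² field).
Amalthea: (2.08 × 10¹⁸) / (1.81 × 10⁸)³ = 3.508 × 10⁻⁷
Io: (8.93 × 10²²) / (4.22 × 10⁸)³ = 1.188 × 10⁻³
Ratio (larger/smaller) = 3390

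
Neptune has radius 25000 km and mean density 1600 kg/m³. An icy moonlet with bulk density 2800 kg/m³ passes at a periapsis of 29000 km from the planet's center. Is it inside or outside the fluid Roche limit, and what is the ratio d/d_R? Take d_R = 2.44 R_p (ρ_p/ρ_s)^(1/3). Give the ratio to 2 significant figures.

d_R = 2.44 × (25000 km) × (1600/2800)^(1/3) = 50620 km
d/d_R = (29000) / (50620) = 0.57
Since d/d_R < 1, the body is inside the Roche limit.

inside; d/d_R ≈ 0.57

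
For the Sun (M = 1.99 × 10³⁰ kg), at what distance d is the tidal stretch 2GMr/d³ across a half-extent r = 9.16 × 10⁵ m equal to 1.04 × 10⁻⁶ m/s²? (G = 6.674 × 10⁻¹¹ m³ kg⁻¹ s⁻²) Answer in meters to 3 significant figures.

2GMr/d³ = a_tidal  ⇒  d = (2GMr / a_tidal)^(1/3)
d = (2 × 6.674×10⁻¹¹ × (1.99 × 10³⁰) × (9.16 × 10⁵) / (1.04 × 10⁻⁶))^(1/3)
  = 6.16 × 10¹⁰ m

6.16 × 10¹⁰ m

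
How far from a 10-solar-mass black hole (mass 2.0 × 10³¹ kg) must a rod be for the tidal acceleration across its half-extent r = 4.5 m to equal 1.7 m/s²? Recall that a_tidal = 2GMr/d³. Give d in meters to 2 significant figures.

1.9 × 10⁷ m

2GMr/d³ = a_tidal  ⇒  d = (2GMr / a_tidal)^(1/3)
d = (2 × 6.674×10⁻¹¹ × (2.0 × 10³¹) × (4.5) / (1.7))^(1/3)
  = 1.9 × 10⁷ m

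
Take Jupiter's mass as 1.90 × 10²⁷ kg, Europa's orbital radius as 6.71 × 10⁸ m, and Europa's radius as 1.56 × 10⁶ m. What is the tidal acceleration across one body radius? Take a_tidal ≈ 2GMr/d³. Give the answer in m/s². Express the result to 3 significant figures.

1.31 × 10⁻³ m/s²

a_tidal = 2GMr/d³
        = 2 × (6.674 × 10⁻¹¹) × (1.90 × 10²⁷) × (1.56 × 10⁶) / (6.71 × 10⁸)³
        = 1.31 × 10⁻³ m/s²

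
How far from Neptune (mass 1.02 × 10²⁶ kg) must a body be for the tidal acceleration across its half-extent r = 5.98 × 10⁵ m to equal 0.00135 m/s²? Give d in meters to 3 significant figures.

2GMr/d³ = a_tidal  ⇒  d = (2GMr / a_tidal)^(1/3)
d = (2 × 6.674×10⁻¹¹ × (1.02 × 10²⁶) × (5.98 × 10⁵) / (0.00135))^(1/3)
  = 1.82 × 10⁸ m

1.82 × 10⁸ m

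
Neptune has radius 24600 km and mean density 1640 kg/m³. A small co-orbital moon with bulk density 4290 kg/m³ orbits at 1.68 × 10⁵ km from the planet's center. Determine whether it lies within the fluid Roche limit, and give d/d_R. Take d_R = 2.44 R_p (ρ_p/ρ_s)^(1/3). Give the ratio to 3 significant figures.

d_R = 2.44 × (24600 km) × (1640/4290)^(1/3) = 43560 km
d/d_R = (1.68 × 10⁵) / (43560) = 3.86
Since d/d_R > 1, the body is outside the Roche limit.

outside; d/d_R ≈ 3.86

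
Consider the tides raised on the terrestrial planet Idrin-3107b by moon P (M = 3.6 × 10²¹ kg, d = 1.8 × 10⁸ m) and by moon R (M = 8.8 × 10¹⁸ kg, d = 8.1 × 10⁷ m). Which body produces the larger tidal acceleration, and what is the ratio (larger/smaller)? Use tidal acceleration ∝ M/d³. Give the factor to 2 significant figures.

Tidal acceleration ∝ M/d³, so compare M/d³ for each.
Moon P: (3.6 × 10²¹) / (1.8 × 10⁸)³ = 6.173 × 10⁻⁴
Moon R: (8.8 × 10¹⁸) / (8.1 × 10⁷)³ = 1.656 × 10⁻⁵
Ratio (larger/smaller) = 37

Moon P, by a factor of ≈ 37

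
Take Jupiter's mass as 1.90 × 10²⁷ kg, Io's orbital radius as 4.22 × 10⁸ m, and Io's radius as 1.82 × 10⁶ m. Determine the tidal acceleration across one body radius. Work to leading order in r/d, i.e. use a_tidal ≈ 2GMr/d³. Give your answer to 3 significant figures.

Δg = 2GMr/d³
   = 2 × (6.674 × 10⁻¹¹) × (1.90 × 10²⁷) × (1.82 × 10⁶) / (4.22 × 10⁸)³
   = 6.14 × 10⁻³ m/s²

6.14 × 10⁻³ m/s²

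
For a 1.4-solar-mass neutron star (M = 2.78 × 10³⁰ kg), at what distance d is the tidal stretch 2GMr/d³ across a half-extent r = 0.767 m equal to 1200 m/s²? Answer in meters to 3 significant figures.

6.19 × 10⁵ m

2GMr/d³ = a_tidal  ⇒  d = (2GMr / a_tidal)^(1/3)
d = (2 × 6.674×10⁻¹¹ × (2.78 × 10³⁰) × (0.767) / (1200))^(1/3)
  = 6.19 × 10⁵ m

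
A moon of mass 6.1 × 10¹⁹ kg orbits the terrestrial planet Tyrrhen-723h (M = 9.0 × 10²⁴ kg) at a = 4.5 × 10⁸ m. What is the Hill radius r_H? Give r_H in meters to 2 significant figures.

r_H ≈ a (m/3M)^(1/3)
    = (4.5 × 10⁸) × (6.1 × 10¹⁹ / (3 × 9.0 × 10²⁴))^(1/3)
    = 5.9 × 10⁶ m

5.9 × 10⁶ m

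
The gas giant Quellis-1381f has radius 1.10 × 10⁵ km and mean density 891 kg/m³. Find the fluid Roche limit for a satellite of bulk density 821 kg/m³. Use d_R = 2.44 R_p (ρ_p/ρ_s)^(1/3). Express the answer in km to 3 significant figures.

d_R = 2.44 × 1.10 × 10⁵ km × (891/821)^(1/3)
    = 2.76 × 10⁵ km

2.76 × 10⁵ km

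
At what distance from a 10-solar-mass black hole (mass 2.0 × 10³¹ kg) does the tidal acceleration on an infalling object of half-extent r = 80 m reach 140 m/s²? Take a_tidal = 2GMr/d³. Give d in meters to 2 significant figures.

1.2 × 10⁷ m

2GMr/d³ = a_tidal  ⇒  d = (2GMr / a_tidal)^(1/3)
d = (2 × 6.674×10⁻¹¹ × (2.0 × 10³¹) × (80) / (140))^(1/3)
  = 1.2 × 10⁷ m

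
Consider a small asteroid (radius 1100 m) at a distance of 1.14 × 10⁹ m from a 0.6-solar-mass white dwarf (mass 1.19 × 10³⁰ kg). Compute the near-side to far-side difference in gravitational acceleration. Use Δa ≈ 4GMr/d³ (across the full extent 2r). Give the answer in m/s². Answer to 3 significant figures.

Δa = 4GMr/d³
   = 4 × (6.674 × 10⁻¹¹) × (1.19 × 10³⁰) × (1100) / (1.14 × 10⁹)³
   = 2.36 × 10⁻⁴ m/s²

2.36 × 10⁻⁴ m/s²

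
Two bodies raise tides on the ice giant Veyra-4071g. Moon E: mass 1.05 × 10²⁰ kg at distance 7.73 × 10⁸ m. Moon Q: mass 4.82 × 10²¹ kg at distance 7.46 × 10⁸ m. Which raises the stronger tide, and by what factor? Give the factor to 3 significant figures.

Tidal acceleration ∝ M/d³, so compare M/d³ for each.
Moon E: (1.05 × 10²⁰) / (7.73 × 10⁸)³ = 2.273 × 10⁻⁷
Moon Q: (4.82 × 10²¹) / (7.46 × 10⁸)³ = 1.161 × 10⁻⁵
Ratio (larger/smaller) = 51.1

Moon Q, by a factor of ≈ 51.1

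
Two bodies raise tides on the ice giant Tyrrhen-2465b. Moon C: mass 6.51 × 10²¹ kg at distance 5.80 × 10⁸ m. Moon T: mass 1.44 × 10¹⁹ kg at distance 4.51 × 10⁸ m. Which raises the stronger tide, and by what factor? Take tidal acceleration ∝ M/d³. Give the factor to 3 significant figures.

Moon C, by a factor of ≈ 213

Tidal acceleration ∝ M/d³, so compare M/d³ for each.
Moon C: (6.51 × 10²¹) / (5.80 × 10⁸)³ = 3.337 × 10⁻⁵
Moon T: (1.44 × 10¹⁹) / (4.51 × 10⁸)³ = 1.570 × 10⁻⁷
Ratio (larger/smaller) = 213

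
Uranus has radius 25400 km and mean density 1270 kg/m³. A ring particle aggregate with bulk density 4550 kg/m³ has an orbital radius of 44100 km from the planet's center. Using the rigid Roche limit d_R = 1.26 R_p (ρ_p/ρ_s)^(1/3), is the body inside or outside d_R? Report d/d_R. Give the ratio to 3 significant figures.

d_R = 1.26 × (25400 km) × (1270/4550)^(1/3) = 20920 km
d/d_R = (44100) / (20920) = 2.11
Since d/d_R > 1, the body is outside the Roche limit.

outside; d/d_R ≈ 2.11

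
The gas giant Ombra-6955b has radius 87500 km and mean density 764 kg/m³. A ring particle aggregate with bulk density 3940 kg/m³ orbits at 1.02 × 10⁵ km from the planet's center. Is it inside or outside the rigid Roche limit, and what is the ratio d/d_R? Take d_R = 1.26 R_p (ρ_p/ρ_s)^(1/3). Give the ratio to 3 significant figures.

outside; d/d_R ≈ 1.60

d_R = 1.26 × (87500 km) × (764/3940)^(1/3) = 63810 km
d/d_R = (1.02 × 10⁵) / (63810) = 1.60
Since d/d_R > 1, the body is outside the Roche limit.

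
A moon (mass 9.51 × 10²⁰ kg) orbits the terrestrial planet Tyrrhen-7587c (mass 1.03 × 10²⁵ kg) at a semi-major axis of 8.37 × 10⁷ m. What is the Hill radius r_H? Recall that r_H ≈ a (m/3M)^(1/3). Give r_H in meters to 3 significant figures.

2.62 × 10⁶ m

r_H ≈ a (m/3M)^(1/3)
    = (8.37 × 10⁷) × (9.51 × 10²⁰ / (3 × 1.03 × 10²⁵))^(1/3)
    = 2.62 × 10⁶ m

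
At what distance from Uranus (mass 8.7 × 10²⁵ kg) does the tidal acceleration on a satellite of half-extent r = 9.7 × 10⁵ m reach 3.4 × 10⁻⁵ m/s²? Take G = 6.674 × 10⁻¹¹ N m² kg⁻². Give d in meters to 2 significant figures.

6.9 × 10⁸ m

2GMr/d³ = a_tidal  ⇒  d = (2GMr / a_tidal)^(1/3)
d = (2 × 6.674×10⁻¹¹ × (8.7 × 10²⁵) × (9.7 × 10⁵) / (3.4 × 10⁻⁵))^(1/3)
  = 6.9 × 10⁸ m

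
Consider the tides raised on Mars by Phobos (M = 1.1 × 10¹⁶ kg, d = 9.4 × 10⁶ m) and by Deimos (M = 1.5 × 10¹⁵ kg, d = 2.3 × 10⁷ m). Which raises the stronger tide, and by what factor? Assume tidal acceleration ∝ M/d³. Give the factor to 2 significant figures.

Phobos, by a factor of ≈ 110

Tidal acceleration ∝ M/d³, so compare M/d³ for each.
Phobos: (1.1 × 10¹⁶) / (9.4 × 10⁶)³ = 1.324 × 10⁻⁵
Deimos: (1.5 × 10¹⁵) / (2.3 × 10⁷)³ = 1.233 × 10⁻⁷
Ratio (larger/smaller) = 110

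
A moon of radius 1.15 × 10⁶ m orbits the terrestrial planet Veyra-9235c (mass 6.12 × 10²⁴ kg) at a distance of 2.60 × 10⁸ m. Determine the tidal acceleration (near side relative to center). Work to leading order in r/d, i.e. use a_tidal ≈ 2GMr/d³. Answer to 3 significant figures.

5.34 × 10⁻⁵ m/s²

The tidal stretch is the gradient of GM/d² times the body's extent r, hence the 1/d³ dependence.
Δa = 2GMr/d³
   = 2 × (6.674 × 10⁻¹¹) × (6.12 × 10²⁴) × (1.15 × 10⁶) / (2.60 × 10⁸)³
   = 5.34 × 10⁻⁵ m/s²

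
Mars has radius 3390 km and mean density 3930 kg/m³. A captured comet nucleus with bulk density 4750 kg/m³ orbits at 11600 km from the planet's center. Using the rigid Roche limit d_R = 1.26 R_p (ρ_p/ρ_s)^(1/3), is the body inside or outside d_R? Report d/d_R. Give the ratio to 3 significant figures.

d_R = 1.26 × (3390 km) × (3930/4750)^(1/3) = 4010 km
d/d_R = (11600) / (4010) = 2.89
Since d/d_R > 1, the body is outside the Roche limit.

outside; d/d_R ≈ 2.89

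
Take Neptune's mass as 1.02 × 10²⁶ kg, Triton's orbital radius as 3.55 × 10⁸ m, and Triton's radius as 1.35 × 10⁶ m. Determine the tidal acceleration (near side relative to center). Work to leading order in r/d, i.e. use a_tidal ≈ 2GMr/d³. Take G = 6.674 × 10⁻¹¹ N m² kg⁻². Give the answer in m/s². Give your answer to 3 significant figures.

The tidal stretch is the gradient of GM/d² times the body's extent r, hence the 1/d³ dependence.
Δg = 2GMr/d³
   = 2 × (6.674 × 10⁻¹¹) × (1.02 × 10²⁶) × (1.35 × 10⁶) / (3.55 × 10⁸)³
   = 4.11 × 10⁻⁴ m/s²

4.11 × 10⁻⁴ m/s²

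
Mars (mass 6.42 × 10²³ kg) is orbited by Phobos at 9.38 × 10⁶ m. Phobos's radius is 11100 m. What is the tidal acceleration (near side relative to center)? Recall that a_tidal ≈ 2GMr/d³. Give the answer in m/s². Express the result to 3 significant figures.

Δa = 2GMr/d³
   = 2 × (6.674 × 10⁻¹¹) × (6.42 × 10²³) × (11100) / (9.38 × 10⁶)³
   = 1.15 × 10⁻³ m/s²

1.15 × 10⁻³ m/s²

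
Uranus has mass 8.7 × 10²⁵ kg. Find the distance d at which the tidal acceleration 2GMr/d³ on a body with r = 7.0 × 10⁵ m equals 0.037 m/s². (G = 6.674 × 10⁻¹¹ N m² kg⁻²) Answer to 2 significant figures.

6.0 × 10⁷ m

2GMr/d³ = a_tidal  ⇒  d = (2GMr / a_tidal)^(1/3)
d = (2 × 6.674×10⁻¹¹ × (8.7 × 10²⁵) × (7.0 × 10⁵) / (0.037))^(1/3)
  = 6.0 × 10⁷ m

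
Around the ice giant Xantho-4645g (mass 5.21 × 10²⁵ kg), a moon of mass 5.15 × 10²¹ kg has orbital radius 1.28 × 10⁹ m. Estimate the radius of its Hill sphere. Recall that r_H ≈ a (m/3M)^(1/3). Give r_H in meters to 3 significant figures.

4.10 × 10⁷ m

r_H ≈ a (m/3M)^(1/3)
    = (1.28 × 10⁹) × (5.15 × 10²¹ / (3 × 5.21 × 10²⁵))^(1/3)
    = 4.10 × 10⁷ m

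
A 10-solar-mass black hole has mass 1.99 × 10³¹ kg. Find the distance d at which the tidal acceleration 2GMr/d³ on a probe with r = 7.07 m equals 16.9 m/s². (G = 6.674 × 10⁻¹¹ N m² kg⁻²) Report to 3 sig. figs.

1.04 × 10⁷ m

2GMr/d³ = a_tidal  ⇒  d = (2GMr / a_tidal)^(1/3)
d = (2 × 6.674×10⁻¹¹ × (1.99 × 10³¹) × (7.07) / (16.9))^(1/3)
  = 1.04 × 10⁷ m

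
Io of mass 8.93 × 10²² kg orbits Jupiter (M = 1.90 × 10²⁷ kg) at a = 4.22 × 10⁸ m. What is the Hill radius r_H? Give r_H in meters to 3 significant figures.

r_H ≈ a (m/3M)^(1/3)
    = (4.22 × 10⁸) × (8.93 × 10²² / (3 × 1.90 × 10²⁷))^(1/3)
    = 1.06 × 10⁷ m

1.06 × 10⁷ m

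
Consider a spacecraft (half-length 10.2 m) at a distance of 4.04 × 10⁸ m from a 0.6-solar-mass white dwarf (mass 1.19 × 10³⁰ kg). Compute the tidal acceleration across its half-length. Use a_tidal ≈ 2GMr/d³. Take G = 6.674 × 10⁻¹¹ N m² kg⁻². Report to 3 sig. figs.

2.46 × 10⁻⁵ m/s²

a_tidal = 2GMr/d³
        = 2 × (6.674 × 10⁻¹¹) × (1.19 × 10³⁰) × (10.2) / (4.04 × 10⁸)³
        = 2.46 × 10⁻⁵ m/s²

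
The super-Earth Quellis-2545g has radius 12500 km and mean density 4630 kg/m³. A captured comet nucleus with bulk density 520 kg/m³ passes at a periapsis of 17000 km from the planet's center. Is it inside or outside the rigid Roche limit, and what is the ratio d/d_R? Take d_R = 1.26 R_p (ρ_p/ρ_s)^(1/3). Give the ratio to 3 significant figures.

inside; d/d_R ≈ 0.521

d_R = 1.26 × (12500 km) × (4630/520)^(1/3) = 32640 km
d/d_R = (17000) / (32640) = 0.521
Since d/d_R < 1, the body is inside the Roche limit.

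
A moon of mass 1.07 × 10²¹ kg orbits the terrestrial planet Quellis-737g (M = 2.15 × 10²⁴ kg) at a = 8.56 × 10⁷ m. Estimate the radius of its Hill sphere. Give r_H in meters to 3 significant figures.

4.70 × 10⁶ m

r_H ≈ a (m/3M)^(1/3)
    = (8.56 × 10⁷) × (1.07 × 10²¹ / (3 × 2.15 × 10²⁴))^(1/3)
    = 4.70 × 10⁶ m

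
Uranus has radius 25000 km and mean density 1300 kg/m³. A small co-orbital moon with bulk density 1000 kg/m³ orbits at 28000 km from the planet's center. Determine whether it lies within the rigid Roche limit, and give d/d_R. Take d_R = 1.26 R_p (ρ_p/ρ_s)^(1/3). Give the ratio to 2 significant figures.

d_R = 1.26 × (25000 km) × (1300/1000)^(1/3) = 34380 km
d/d_R = (28000) / (34380) = 0.81
Since d/d_R < 1, the body is inside the Roche limit.

inside; d/d_R ≈ 0.81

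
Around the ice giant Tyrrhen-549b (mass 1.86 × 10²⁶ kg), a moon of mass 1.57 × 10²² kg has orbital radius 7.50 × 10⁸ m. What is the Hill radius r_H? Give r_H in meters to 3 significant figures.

r_H ≈ a (m/3M)^(1/3)
    = (7.50 × 10⁸) × (1.57 × 10²² / (3 × 1.86 × 10²⁶))^(1/3)
    = 2.28 × 10⁷ m

2.28 × 10⁷ m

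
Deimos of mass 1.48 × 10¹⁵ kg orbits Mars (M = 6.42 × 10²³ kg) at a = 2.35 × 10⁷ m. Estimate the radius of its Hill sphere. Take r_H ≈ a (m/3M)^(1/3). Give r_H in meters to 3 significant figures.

2.15 × 10⁴ m

r_H ≈ a (m/3M)^(1/3)
    = (2.35 × 10⁷) × (1.48 × 10¹⁵ / (3 × 6.42 × 10²³))^(1/3)
    = 2.15 × 10⁴ m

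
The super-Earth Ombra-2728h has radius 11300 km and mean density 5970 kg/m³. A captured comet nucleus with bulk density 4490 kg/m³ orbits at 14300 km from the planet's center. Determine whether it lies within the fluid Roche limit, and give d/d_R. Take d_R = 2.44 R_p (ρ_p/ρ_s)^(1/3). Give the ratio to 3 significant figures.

inside; d/d_R ≈ 0.472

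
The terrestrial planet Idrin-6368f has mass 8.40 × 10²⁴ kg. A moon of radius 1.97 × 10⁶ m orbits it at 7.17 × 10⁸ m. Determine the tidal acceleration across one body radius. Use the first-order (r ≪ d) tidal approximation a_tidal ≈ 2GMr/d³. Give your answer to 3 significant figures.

a_tidal = 2GMr/d³
        = 2 × (6.674 × 10⁻¹¹) × (8.40 × 10²⁴) × (1.97 × 10⁶) / (7.17 × 10⁸)³
        = 5.99 × 10⁻⁶ m/s²

5.99 × 10⁻⁶ m/s²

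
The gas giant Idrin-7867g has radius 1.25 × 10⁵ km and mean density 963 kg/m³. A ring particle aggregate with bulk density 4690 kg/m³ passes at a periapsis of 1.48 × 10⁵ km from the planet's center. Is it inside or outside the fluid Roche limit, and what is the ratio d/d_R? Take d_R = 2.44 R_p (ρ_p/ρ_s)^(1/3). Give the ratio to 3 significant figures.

d_R = 2.44 × (1.25 × 10⁵ km) × (963/4690)^(1/3) = 1.799 × 10⁵ km
d/d_R = (1.48 × 10⁵) / (1.799 × 10⁵) = 0.823
Since d/d_R < 1, the body is inside the Roche limit.

inside; d/d_R ≈ 0.823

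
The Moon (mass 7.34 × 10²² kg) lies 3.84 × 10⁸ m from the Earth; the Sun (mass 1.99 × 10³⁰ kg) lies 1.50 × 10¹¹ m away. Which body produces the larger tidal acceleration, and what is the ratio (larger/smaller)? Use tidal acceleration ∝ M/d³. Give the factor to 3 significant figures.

Tidal stretch scales as M/d³; compute that for each body.
The Moon: (7.34 × 10²²) / (3.84 × 10⁸)³ = 1.296 × 10⁻³
The Sun: (1.99 × 10³⁰) / (1.50 × 10¹¹)³ = 5.896 × 10⁻⁴
Ratio (larger/smaller) = 2.20

The Moon, by a factor of ≈ 2.20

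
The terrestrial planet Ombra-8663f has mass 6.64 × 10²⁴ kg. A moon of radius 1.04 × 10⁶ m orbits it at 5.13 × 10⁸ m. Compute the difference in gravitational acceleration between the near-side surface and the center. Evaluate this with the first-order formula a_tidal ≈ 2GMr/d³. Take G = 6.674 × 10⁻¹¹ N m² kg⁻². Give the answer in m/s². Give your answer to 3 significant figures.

6.83 × 10⁻⁶ m/s²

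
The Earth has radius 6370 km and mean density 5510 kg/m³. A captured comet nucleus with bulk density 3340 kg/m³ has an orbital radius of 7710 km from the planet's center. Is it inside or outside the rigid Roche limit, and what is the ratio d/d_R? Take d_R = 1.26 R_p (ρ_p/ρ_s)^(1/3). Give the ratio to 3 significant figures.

inside; d/d_R ≈ 0.813

d_R = 1.26 × (6370 km) × (5510/3340)^(1/3) = 9484 km
d/d_R = (7710) / (9484) = 0.813
Since d/d_R < 1, the body is inside the Roche limit.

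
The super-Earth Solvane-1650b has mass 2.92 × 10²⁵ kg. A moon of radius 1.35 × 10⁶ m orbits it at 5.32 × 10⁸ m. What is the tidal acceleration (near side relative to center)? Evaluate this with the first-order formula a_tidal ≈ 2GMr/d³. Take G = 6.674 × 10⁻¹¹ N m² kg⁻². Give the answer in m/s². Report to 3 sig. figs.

Δg = 2GMr/d³
   = 2 × (6.674 × 10⁻¹¹) × (2.92 × 10²⁵) × (1.35 × 10⁶) / (5.32 × 10⁸)³
   = 3.49 × 10⁻⁵ m/s²

3.49 × 10⁻⁵ m/s²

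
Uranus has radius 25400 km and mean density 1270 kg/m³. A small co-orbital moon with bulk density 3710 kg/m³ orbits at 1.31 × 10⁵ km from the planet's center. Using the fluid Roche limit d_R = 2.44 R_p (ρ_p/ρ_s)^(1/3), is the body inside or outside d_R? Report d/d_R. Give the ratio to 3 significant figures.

outside; d/d_R ≈ 3.02

d_R = 2.44 × (25400 km) × (1270/3710)^(1/3) = 43350 km
d/d_R = (1.31 × 10⁵) / (43350) = 3.02
Since d/d_R > 1, the body is outside the Roche limit.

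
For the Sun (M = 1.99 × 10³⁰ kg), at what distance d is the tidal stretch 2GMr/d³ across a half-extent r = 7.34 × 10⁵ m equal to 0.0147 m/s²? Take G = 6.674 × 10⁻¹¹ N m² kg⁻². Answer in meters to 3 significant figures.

2.37 × 10⁹ m

2GMr/d³ = a_tidal  ⇒  d = (2GMr / a_tidal)^(1/3)
d = (2 × 6.674×10⁻¹¹ × (1.99 × 10³⁰) × (7.34 × 10⁵) / (0.0147))^(1/3)
  = 2.37 × 10⁹ m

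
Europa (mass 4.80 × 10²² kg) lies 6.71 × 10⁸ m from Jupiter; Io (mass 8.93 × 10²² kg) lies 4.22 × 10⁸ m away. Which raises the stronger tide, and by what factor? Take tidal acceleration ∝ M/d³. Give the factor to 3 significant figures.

Tidal acceleration ∝ M/d³, so compare M/d³ for each.
Europa: (4.80 × 10²²) / (6.71 × 10⁸)³ = 1.589 × 10⁻⁴
Io: (8.93 × 10²²) / (4.22 × 10⁸)³ = 1.188 × 10⁻³
Ratio (larger/smaller) = 7.48

Io, by a factor of ≈ 7.48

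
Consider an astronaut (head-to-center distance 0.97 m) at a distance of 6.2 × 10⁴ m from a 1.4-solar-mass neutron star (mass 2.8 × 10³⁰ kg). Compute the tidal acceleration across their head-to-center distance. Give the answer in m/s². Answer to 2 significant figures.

a_tidal = 2GMr/d³
        = 2 × (6.674 × 10⁻¹¹) × (2.8 × 10³⁰) × (0.97) / (6.2 × 10⁴)³
        = 1.5 × 10⁶ m/s²

1.5 × 10⁶ m/s²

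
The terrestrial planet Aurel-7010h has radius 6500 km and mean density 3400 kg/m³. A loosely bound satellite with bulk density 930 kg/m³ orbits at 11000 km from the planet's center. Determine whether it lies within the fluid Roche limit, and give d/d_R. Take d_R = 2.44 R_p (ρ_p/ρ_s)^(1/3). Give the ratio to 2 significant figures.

d_R = 2.44 × (6500 km) × (3400/930)^(1/3) = 24430 km
d/d_R = (11000) / (24430) = 0.45
Since d/d_R < 1, the body is inside the Roche limit.

inside; d/d_R ≈ 0.45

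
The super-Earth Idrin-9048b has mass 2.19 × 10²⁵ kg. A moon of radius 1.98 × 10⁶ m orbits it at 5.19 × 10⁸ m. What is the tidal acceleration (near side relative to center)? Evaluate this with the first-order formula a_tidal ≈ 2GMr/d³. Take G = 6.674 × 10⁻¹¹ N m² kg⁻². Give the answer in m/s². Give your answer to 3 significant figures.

Δa = 2GMr/d³
   = 2 × (6.674 × 10⁻¹¹) × (2.19 × 10²⁵) × (1.98 × 10⁶) / (5.19 × 10⁸)³
   = 4.14 × 10⁻⁵ m/s²

4.14 × 10⁻⁵ m/s²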